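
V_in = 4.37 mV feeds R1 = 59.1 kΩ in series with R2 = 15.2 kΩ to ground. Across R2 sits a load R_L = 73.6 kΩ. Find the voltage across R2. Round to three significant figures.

First combine the lower leg with the load: R2 ‖ R_L = 12.60 kΩ.
Voltage divider with the loaded lower leg: V_out = 4.37 × 12.60/(59.1 + 12.60) = 4.37 × 0.1757 = 0.7679 mV.
(Unloaded it would be 0.894 mV; the load pulls it down.)

V_out ≈ 0.768 mV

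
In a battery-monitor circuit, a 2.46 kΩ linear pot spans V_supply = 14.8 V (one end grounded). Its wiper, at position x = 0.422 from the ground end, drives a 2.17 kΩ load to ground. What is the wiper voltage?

V_out ≈ 4.89 V

Split the track: R_lower = x·R_p = 1.038 kΩ, R_upper = (1−x)·R_p = 1.422 kΩ.
R_L loads the lower segment: effective lower R = 0.7022 kΩ.
Loaded-divider output: V_out = 14.8 × 0.3306 = 4.893 V.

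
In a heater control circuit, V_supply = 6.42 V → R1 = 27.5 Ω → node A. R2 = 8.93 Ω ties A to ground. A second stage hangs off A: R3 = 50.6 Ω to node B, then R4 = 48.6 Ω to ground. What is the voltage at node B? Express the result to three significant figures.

V_B ≈ 0.722 V

The second stage (R3 + R4 = 99.20 Ω) loads node A in parallel with R2.
R2 ‖ (R3+R4) = 8.193 Ω.
V_A = 6.42 × 8.193/(27.5 + 8.193) = 1.474 V.
Stage 2 is unloaded, so V_B = V_A · R4/(R3+R4) = 1.474 × 48.6/99.20 = 0.7219 V.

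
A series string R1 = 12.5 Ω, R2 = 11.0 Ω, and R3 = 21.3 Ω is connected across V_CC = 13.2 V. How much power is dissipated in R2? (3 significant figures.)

The common current is I = 13.2/44.80 = 0.2946 A.
P(R2) = I²·R2 = (0.2946)² × 11.0 = 0.9550 W.

P ≈ 0.955 W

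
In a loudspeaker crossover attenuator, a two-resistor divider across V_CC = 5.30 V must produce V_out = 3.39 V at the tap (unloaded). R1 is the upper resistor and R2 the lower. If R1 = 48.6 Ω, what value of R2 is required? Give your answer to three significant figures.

The divider ratio is R2/(R1+R2) = 3.39/5.30 = 0.6396.
R2 = R1 · 0.6396/(1 − 0.6396) = 86.26 Ω.

R2 ≈ 86.3 Ω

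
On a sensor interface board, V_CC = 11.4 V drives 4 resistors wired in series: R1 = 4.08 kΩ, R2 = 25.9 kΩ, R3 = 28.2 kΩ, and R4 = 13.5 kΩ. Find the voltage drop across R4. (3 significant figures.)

Total series resistance ΣR = 4.08 + 25.9 + 28.2 + 13.5 = 71.68 kΩ.
By the voltage-divider rule, V = 11.4 × 13.50/71.68 = 2.147 V.

V ≈ 2.15 V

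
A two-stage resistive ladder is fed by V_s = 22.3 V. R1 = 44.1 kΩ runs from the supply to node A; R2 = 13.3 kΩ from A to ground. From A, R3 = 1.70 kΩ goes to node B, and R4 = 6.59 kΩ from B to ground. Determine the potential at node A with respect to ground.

The second stage (R3 + R4 = 8.290 kΩ) loads node A in parallel with R2.
R2 ‖ (R3+R4) = 5.107 kΩ.
V_A = 22.3 × 5.107/(44.1 + 5.107) = 2.314 V.

V_A ≈ 2.31 V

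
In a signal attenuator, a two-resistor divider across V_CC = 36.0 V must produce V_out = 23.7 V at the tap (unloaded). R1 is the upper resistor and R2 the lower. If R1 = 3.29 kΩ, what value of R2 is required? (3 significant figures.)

R2 ≈ 6.34 kΩ

Required fraction k = V_out/V_CC = 0.6583.
Rearranging, R2 = R1·k/(1−k) = 3.29 × 1.927 = 6.339 kΩ.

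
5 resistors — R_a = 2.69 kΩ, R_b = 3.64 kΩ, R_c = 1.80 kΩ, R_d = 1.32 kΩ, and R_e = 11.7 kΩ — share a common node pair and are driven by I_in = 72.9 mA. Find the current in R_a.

I ≈ 13.3 mA

Conductances: ΣG = 1/2.69 + 1/3.64 + 1/1.80 + 1/1.32 + 1/11.7 = 2.045 (1/kΩ).
R_a takes the fraction G_k/ΣG = 0.3717/2.045 = 0.1818, so I = 72.9 × 0.1818 = 13.25 mA.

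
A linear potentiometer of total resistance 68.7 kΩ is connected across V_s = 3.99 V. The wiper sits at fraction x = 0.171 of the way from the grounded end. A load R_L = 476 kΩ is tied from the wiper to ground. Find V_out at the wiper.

Lower segment x·R_p = 11.75 kΩ; upper segment (1−x)·R_p = 56.95 kΩ.
R_L loads the lower segment: effective lower R = 11.46 kΩ.
Then V_out = V_s · 11.46/(56.95 + 11.46) = 0.6686 V.
(Unloaded: V_out = x·V_s = 0.682 V.)

V_out ≈ 0.669 V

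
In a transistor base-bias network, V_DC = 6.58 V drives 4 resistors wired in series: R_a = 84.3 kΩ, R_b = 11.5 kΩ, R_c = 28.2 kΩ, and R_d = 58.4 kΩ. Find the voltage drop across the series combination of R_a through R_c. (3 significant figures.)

V ≈ 4.47 V

ΣR = 84.3 + 11.5 + 28.2 + 58.4 = 182.4 kΩ.
R_{R_a..R_c} = 84.3 + 11.5 + 28.2 = 124.0 kΩ.
Voltage divider: V = V_DC · (124.0 / 182.4) = 6.58 × 0.6798 = 4.473 V.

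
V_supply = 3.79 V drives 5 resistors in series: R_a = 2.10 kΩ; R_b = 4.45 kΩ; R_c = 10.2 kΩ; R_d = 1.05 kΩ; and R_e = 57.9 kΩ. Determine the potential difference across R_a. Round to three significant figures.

Series total: ΣR = 2.10 + 4.45 + 10.2 + 1.05 + 57.9 = 75.70 kΩ.
V = V_supply · R/ΣR = 3.79 × 0.02774 = 0.1051 V.

V ≈ 0.105 V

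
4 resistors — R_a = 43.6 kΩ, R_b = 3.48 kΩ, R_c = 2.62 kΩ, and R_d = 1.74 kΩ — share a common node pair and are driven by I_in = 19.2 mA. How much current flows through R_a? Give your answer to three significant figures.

I ≈ 0.348 mA

ΣG = 1/43.6 + 1/3.48 + 1/2.62 + 1/1.74 = 1.267.
Current divider: I(R_a) = I_in · G_k/ΣG = 19.2 × (0.02294/1.267) = 19.2 × 0.01811 = 0.3477 mA.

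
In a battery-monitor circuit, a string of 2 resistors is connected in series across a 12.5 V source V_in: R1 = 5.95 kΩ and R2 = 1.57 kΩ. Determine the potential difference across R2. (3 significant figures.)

V ≈ 2.61 V

Total series resistance ΣR = 5.95 + 1.57 = 7.520 kΩ.
V = V_in · R/ΣR = 12.5 × 0.2088 = 2.610 V.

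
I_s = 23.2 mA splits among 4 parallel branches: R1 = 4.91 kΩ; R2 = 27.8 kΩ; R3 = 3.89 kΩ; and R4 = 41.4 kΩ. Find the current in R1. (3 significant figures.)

Total conductance ΣG = 1/4.91 + 1/27.8 + 1/3.89 + 1/41.4 = 0.5209 (units of 1/kΩ).
R1 takes the fraction G_k/ΣG = 0.2037/0.5209 = 0.3910, so I = 23.2 × 0.3910 = 9.072 mA.

I ≈ 9.07 mA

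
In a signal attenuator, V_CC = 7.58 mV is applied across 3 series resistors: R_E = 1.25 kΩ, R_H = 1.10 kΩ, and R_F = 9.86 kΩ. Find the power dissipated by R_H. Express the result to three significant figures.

Series current I = V_CC/ΣR = 7.58/12.21 = 0.6208 µA.
V(R_H) = I·R = 0.6829 mV; P = V·I = 0.6829 × 0.6208 = 0.4239 nW.

P ≈ 0.424 nW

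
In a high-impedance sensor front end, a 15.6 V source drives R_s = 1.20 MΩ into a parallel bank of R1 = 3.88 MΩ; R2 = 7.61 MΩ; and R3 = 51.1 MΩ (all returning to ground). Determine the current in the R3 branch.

I ≈ 0.205 µA

Equivalent of the parallel group: R_p = 2.447 MΩ.
V_A = 15.6 × 2.447/3.647 = 10.47 V.
I(R3) = V_A / R3 = 10.47/51.1 = 0.2048 µA.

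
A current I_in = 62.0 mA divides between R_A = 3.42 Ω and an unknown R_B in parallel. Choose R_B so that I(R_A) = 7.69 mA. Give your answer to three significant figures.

R_B ≈ 0.484 Ω

In a two-way split, I_A/I_in = R_B/(R_A + R_B).
7.69/62.0 = R_B/(R_A + R_B) → R_B = R_A · (0.1240)/(1 − 0.1240) = 3.42 × 0.1416 = 0.4843 Ω.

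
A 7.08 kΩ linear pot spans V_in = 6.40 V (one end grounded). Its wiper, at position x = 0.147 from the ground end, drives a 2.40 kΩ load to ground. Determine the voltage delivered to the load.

The pot divides into 6.039 kΩ above the wiper and 1.041 kΩ below.
(x·R_p) ‖ R_L = 0.7260 kΩ.
Loaded-divider output: V_out = 6.40 × 0.1073 = 0.6868 V.
(Unloaded: V_out = x·V_in = 0.941 V.)

V_out ≈ 0.687 V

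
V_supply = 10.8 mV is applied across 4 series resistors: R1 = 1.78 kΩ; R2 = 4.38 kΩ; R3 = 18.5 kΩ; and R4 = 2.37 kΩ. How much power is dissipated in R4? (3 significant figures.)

P ≈ 0.378 nW

ΣR = 27.03 kΩ → I = 10.8/27.03 = 0.3996 µA.
P = I²R = 0.1596 × 2.37 = 0.3784 nW.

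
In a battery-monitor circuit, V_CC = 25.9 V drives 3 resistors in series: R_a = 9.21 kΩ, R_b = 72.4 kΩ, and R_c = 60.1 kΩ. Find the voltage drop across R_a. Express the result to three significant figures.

V ≈ 1.68 V

Series total: ΣR = 9.21 + 72.4 + 60.1 = 141.7 kΩ.
By the voltage-divider rule, V = 25.9 × 9.210/141.7 = 1.683 V.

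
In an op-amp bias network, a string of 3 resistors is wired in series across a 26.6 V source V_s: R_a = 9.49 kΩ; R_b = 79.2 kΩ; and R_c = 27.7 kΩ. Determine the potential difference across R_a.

V ≈ 2.17 V

Total series resistance ΣR = 9.49 + 79.2 + 27.7 = 116.4 kΩ.
Voltage divider: V = V_s · (9.490 / 116.4) = 26.6 × 0.08154 = 2.169 V.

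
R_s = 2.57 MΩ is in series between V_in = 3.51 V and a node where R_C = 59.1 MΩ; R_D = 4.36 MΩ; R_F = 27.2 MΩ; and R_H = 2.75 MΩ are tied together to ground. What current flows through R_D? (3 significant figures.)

Equivalent of the parallel group: R_p = 1.546 MΩ.
V_A = 3.51 × 1.546/4.116 = 1.319 V.
I(R_D) = V_A / R_D = 1.319/4.36 = 0.3024 µA.

I ≈ 0.302 µA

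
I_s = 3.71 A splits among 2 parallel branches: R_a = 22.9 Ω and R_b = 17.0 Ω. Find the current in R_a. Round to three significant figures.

With just two branches, the current splits inversely with resistance.
I(R_a) = 3.71 × 17.0/(22.9 + 17.0) = 3.71 × 0.4261 = 1.581 A.

I ≈ 1.58 A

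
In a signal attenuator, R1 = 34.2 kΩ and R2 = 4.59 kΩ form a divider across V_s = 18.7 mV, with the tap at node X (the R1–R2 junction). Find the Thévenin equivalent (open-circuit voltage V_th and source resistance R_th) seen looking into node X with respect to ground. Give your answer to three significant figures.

V_th is the unloaded tap voltage: V_s · R2/(R1+R2) = 18.7 × 0.1183 = 2.213 mV.
Looking into X with the source shorted: R_th = R1·R2/(R1+R2) = 34.20 × 4.59/38.79 = 4.047 kΩ.

V_th ≈ 2.21 mV, R_th ≈ 4.05 kΩ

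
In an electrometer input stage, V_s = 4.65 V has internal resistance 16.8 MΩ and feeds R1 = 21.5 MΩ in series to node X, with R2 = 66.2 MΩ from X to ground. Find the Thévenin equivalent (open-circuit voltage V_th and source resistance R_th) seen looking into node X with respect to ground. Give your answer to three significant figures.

R1' = 16.8 + 21.5 = 38.30 MΩ (source resistance + R1).
Open-circuit (no load on X): V_th = V_s · R2/(R1' + R2) = 4.65 × 66.2/(38.30 + 66.2) = 2.946 V.
With V_s suppressed (replaced by a short), R_th = R1' ‖ R2 = (38.30 × 66.2)/(38.30 + 66.2) = 24.26 MΩ.

V_th ≈ 2.95 V, R_th ≈ 24.3 MΩ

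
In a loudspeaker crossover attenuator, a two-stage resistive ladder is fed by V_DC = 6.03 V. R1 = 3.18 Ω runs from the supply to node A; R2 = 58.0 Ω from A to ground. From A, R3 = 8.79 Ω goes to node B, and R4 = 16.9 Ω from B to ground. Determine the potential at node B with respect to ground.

V_B ≈ 3.37 V

The second stage (R3 + R4 = 25.69 Ω) loads node A in parallel with R2.
R2 ‖ (R3+R4) = 17.80 Ω.
V_A = 6.03 × 17.80/(3.18 + 17.80) = 5.116 V.
V_B = V_A × 0.6578 = 3.366 V.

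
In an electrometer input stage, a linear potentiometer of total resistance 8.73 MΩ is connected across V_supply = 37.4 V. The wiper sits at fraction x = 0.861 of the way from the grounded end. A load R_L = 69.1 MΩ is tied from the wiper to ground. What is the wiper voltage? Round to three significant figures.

V_out ≈ 31.7 V

Lower segment x·R_p = 7.517 MΩ; upper segment (1−x)·R_p = 1.213 MΩ.
(x·R_p) ‖ R_L = 6.779 MΩ.
V_out = 37.4 × 6.779/(1.213 + 6.779) = 31.72 V.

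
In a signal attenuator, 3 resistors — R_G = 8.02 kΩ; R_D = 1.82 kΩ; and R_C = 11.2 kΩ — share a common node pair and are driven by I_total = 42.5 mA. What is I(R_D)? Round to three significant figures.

I ≈ 30.6 mA

Conductances: ΣG = 1/8.02 + 1/1.82 + 1/11.2 = 0.7634 (1/kΩ).
R_D takes the fraction G_k/ΣG = 0.5495/0.7634 = 0.7197, so I = 42.5 × 0.7197 = 30.59 mA.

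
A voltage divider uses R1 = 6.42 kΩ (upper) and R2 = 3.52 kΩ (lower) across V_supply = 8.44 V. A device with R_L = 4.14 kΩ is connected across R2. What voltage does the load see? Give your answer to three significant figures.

V_out ≈ 1.93 V

R2 ‖ R_L = (3.52 × 4.14)/(3.52 + 4.14) = 1.902 kΩ.
Then V_out = V_supply · R2'/(R1 + R2') = 8.44 × 1.902/8.322 = 1.929 V.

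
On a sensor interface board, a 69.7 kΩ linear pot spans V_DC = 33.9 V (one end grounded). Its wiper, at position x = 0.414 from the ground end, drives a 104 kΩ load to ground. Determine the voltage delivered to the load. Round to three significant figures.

V_out ≈ 12.1 V

Lower segment x·R_p = 28.86 kΩ; upper segment (1−x)·R_p = 40.84 kΩ.
R_L loads the lower segment: effective lower R = 22.59 kΩ.
Loaded-divider output: V_out = 33.9 × 0.3561 = 12.07 V.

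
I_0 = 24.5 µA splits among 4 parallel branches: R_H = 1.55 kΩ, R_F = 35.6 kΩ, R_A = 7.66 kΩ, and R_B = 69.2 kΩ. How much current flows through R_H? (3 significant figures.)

ΣG = 1/1.55 + 1/35.6 + 1/7.66 + 1/69.2 = 0.8183.
R_H takes the fraction G_k/ΣG = 0.6452/0.8183 = 0.7885, so I = 24.5 × 0.7885 = 19.32 µA.

I ≈ 19.3 µA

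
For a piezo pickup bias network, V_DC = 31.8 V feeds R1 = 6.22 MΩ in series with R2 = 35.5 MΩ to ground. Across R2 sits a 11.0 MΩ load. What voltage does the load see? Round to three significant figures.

R2 ‖ R_L = (35.5 × 11.0)/(35.5 + 11.0) = 8.398 MΩ.
Voltage divider with the loaded lower leg: V_out = 31.8 × 8.398/(6.22 + 8.398) = 31.8 × 0.5745 = 18.27 V.
(Unloaded it would be 27.1 V; the load pulls it down.)

V_out ≈ 18.3 V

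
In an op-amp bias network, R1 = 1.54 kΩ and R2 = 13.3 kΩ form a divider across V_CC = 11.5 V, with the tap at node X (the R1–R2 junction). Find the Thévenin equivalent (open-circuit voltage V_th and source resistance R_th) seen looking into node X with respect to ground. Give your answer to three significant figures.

V_th ≈ 10.3 V, R_th ≈ 1.38 kΩ

V_th is the unloaded tap voltage: V_CC · R2/(R1+R2) = 11.5 × 0.8962 = 10.31 V.
Looking into X with the source shorted: R_th = R1·R2/(R1+R2) = 1.540 × 13.3/14.84 = 1.380 kΩ.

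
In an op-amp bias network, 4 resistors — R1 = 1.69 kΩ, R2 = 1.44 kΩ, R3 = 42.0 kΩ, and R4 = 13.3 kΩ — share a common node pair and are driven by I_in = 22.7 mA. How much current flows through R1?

I ≈ 9.70 mA

Total conductance ΣG = 1/1.69 + 1/1.44 + 1/42.0 + 1/13.3 = 1.385 (units of 1/kΩ).
Current divider: I(R1) = I_in · G_k/ΣG = 22.7 × (0.5917/1.385) = 22.7 × 0.4272 = 9.697 mA.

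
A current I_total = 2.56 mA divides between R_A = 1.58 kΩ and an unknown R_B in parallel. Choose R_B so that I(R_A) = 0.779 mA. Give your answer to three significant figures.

R_B ≈ 0.691 kΩ

Two-branch current divider: I_A = I_total · R_B/(R_A + R_B).
With f = 0.3043, R_B = R_A · f/(1−f) = 1.58 × 0.4374 = 0.6911 kΩ.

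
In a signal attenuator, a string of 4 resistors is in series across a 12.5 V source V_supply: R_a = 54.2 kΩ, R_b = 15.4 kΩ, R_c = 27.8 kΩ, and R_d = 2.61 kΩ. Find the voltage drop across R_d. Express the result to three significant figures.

ΣR = 54.2 + 15.4 + 27.8 + 2.61 = 100.0 kΩ.
V = V_supply · R/ΣR = 12.5 × 0.02610 = 0.3262 V.

V ≈ 0.326 V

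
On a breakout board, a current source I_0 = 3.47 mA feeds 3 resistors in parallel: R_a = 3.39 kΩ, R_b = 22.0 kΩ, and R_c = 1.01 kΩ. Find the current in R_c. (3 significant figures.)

ΣG = 1/3.39 + 1/22.0 + 1/1.01 = 1.331.
Current divider: I(R_c) = I_0 · G_k/ΣG = 3.47 × (0.9901/1.331) = 3.47 × 0.7441 = 2.582 mA.

I ≈ 2.58 mA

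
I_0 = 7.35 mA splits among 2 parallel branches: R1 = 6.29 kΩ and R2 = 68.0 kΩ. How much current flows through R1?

With just two branches, the current splits inversely with resistance.
I(R1) = 7.35 × 68.0/(6.29 + 68.0) = 7.35 × 0.9153 = 6.728 mA.

I ≈ 6.73 mA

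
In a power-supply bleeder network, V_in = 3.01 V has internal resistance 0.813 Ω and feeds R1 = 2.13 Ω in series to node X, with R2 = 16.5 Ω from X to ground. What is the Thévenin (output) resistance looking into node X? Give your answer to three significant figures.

R_th ≈ 2.50 Ω

R1' = 0.813 + 2.13 = 2.943 Ω (source resistance + R1).
With V_in suppressed (replaced by a short), R_th = R1' ‖ R2 = (2.943 × 16.5)/(2.943 + 16.5) = 2.498 Ω.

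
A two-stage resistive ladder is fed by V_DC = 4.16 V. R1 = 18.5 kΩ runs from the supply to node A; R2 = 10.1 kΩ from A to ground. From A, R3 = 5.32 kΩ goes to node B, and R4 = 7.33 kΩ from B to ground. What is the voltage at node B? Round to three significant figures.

The second stage (R3 + R4 = 12.65 kΩ) loads node A in parallel with R2.
Effective lower resistance at A: R2 ‖ 12.65 = 5.616 kΩ.
First divider: V_A = V_DC · 5.616/(18.5 + 5.616) = 0.9688 V.
V_B = V_A × 0.5794 = 0.5613 V.

V_B ≈ 0.561 V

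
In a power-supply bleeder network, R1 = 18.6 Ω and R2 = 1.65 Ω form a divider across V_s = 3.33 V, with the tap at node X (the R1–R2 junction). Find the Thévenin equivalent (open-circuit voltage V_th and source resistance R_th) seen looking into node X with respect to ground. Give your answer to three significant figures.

V_th is the unloaded tap voltage: V_s · R2/(R1+R2) = 3.33 × 0.08148 = 0.2713 V.
Looking into X with the source shorted: R_th = R1·R2/(R1+R2) = 18.60 × 1.65/20.25 = 1.516 Ω.

V_th ≈ 0.271 V, R_th ≈ 1.52 Ω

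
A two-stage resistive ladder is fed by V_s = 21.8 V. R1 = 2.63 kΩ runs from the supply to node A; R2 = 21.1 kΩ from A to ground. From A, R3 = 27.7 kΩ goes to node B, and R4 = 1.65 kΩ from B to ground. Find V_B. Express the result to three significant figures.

V_B ≈ 1.01 V

Looking into the second stage from A: R3 + R4 = 29.35 kΩ appears in parallel with R2.
Effective lower resistance at A: R2 ‖ 29.35 = 12.28 kΩ.
V_A = 21.8 × 12.28/(2.63 + 12.28) = 17.95 V.
Stage 2 is unloaded, so V_B = V_A · R4/(R3+R4) = 17.95 × 1.65/29.35 = 1.009 V.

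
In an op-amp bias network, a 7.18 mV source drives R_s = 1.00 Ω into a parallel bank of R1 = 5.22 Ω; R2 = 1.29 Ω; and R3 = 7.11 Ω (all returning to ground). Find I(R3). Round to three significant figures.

I ≈ 0.479 mA

Equivalent of the parallel group: R_p = 0.9030 Ω.
Node voltage V_A = V_CC · R_p/(R_s + R_p) = 7.18 × 0.4745 = 3.407 mV.
I(R3) = V_A / R3 = 3.407/7.11 = 0.4792 mA.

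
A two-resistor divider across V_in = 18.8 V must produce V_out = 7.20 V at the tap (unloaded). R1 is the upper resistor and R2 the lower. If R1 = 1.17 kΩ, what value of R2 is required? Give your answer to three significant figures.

R2 ≈ 0.726 kΩ

The divider ratio is R2/(R1+R2) = 7.20/18.8 = 0.3830.
So R2 = R1 · V_out/(V_in − V_out) = 1.17 × 7.20/(18.8 − 7.20) = 1.17 × 0.6207 = 0.7262 kΩ.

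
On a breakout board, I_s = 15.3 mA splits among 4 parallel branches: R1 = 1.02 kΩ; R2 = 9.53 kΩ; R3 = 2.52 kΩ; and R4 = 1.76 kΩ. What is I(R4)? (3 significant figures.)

I ≈ 4.24 mA

Total conductance ΣG = 1/1.02 + 1/9.53 + 1/2.52 + 1/1.76 = 2.050 (units of 1/kΩ).
R4 takes the fraction G_k/ΣG = 0.5682/2.050 = 0.2771, so I = 15.3 × 0.2771 = 4.240 mA.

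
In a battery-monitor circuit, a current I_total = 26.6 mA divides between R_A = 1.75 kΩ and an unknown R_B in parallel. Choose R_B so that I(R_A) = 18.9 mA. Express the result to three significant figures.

R_B ≈ 4.30 kΩ

Two-branch current divider: I_A = I_total · R_B/(R_A + R_B).
With f = 0.7105, R_B = R_A · f/(1−f) = 1.75 × 2.455 = 4.295 kΩ.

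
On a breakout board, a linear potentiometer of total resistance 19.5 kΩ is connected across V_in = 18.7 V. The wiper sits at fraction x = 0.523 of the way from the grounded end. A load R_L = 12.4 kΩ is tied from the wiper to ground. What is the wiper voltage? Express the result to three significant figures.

Lower segment x·R_p = 10.20 kΩ; upper segment (1−x)·R_p = 9.301 kΩ.
R_L loads the lower segment: effective lower R = 5.596 kΩ.
Loaded-divider output: V_out = 18.7 × 0.3756 = 7.024 V.

V_out ≈ 7.02 V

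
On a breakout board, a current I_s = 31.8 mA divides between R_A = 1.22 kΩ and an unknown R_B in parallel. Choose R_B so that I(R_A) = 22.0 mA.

The fraction through R_A equals R_B/(R_A+R_B).
With f = 0.6918, R_B = R_A · f/(1−f) = 1.22 × 2.245 = 2.739 kΩ.

R_B ≈ 2.74 kΩ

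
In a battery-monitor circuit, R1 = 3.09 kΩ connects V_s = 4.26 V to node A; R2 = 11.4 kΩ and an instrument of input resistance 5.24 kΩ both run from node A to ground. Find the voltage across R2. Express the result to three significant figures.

V_out ≈ 2.29 V

The load sits in parallel with R2, giving an effective lower resistance R2' = R2·R_L/(R2+R_L) = 3.590 kΩ.
Voltage divider with the loaded lower leg: V_out = 4.26 × 3.590/(3.09 + 3.590) = 4.26 × 0.5374 = 2.289 V.
(Unloaded it would be 3.35 V; the load pulls it down.)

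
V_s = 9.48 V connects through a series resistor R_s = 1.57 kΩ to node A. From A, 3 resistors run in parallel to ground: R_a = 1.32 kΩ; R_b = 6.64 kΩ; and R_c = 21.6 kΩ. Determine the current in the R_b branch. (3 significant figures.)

I ≈ 0.571 mA

Combine the parallel branches: R_p = (1/1.32 + 1/6.64 + 1/21.6)⁻¹ = 1.048 kΩ.
V_A by voltage divider: V_A = 9.48 × 1.048/(1.57 + 1.048) = 3.794 V.
Branch current I = V_A/R_b = 3.794/6.64 = 0.5714 mA.
(Check via current divider: I_total = 3.622 mA; share G_k/ΣG = 0.1578 → same result.)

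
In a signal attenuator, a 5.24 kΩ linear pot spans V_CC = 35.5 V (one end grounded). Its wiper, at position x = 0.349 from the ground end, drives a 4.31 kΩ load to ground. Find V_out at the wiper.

V_out ≈ 9.71 V

Lower segment x·R_p = 1.829 kΩ; upper segment (1−x)·R_p = 3.411 kΩ.
R_L loads the lower segment: effective lower R = 1.284 kΩ.
Loaded-divider output: V_out = 35.5 × 0.2735 = 9.708 V.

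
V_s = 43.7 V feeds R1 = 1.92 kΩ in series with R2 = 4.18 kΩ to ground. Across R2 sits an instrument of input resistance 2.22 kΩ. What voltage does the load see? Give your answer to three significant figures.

R2 ‖ R_L = (4.18 × 2.22)/(4.18 + 2.22) = 1.450 kΩ.
Then V_out = V_s · R2'/(R1 + R2') = 43.7 × 1.450/3.370 = 18.80 V.
(Unloaded it would be 29.9 V; the load pulls it down.)

V_out ≈ 18.8 V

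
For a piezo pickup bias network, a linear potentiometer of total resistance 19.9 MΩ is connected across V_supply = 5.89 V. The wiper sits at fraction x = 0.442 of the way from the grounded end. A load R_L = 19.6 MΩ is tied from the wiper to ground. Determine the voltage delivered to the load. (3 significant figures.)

The pot divides into 11.10 MΩ above the wiper and 8.796 MΩ below.
(x·R_p) ‖ R_L = 6.071 MΩ.
Then V_out = V_supply · 6.071/(11.10 + 6.071) = 2.082 V.
(Unloaded: V_out = x·V_supply = 2.60 V.)

V_out ≈ 2.08 V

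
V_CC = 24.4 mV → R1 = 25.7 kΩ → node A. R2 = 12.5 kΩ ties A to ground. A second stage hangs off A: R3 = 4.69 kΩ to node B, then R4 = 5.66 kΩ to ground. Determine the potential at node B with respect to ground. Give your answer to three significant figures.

The second stage (R3 + R4 = 10.35 kΩ) loads node A in parallel with R2.
Effective lower resistance at A: R2 ‖ 10.35 = 5.662 kΩ.
First divider: V_A = V_CC · 5.662/(25.7 + 5.662) = 4.405 mV.
V_B = V_A × 0.5469 = 2.409 mV.

V_B ≈ 2.41 mV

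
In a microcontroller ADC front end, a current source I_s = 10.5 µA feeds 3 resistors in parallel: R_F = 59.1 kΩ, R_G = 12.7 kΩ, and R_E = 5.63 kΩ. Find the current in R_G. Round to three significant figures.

Total conductance ΣG = 1/59.1 + 1/12.7 + 1/5.63 = 0.2733 (units of 1/kΩ).
Current divider: I(R_G) = I_s · G_k/ΣG = 10.5 × (0.07874/0.2733) = 10.5 × 0.2881 = 3.025 µA.

I ≈ 3.03 µA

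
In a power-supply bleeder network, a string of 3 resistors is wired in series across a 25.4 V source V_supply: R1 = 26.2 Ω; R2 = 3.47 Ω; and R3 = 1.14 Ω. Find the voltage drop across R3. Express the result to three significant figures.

V ≈ 0.940 V

Total series resistance ΣR = 26.2 + 3.47 + 1.14 = 30.81 Ω.
Voltage divider: V = V_supply · (1.140 / 30.81) = 25.4 × 0.03700 = 0.9398 V.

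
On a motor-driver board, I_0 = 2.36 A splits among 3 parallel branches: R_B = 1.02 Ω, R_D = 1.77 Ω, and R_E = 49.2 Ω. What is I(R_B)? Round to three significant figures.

I ≈ 1.48 A

ΣG = 1/1.02 + 1/1.77 + 1/49.2 = 1.566.
Current divider: I(R_B) = I_0 · G_k/ΣG = 2.36 × (0.9804/1.566) = 2.36 × 0.6262 = 1.478 A.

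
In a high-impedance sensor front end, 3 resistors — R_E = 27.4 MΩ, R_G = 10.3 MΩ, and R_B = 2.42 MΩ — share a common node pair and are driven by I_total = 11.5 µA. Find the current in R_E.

I ≈ 0.768 µA

Conductances: ΣG = 1/27.4 + 1/10.3 + 1/2.42 = 0.5468 (1/MΩ).
By the current-divider rule, I = I_total · G_k/ΣG = 11.5 × 0.06674 = 0.7676 µA.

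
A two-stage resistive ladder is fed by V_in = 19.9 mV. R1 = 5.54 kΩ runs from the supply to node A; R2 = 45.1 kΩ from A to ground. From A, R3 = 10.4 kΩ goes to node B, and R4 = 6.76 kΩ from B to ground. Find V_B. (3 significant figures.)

The second stage (R3 + R4 = 17.16 kΩ) loads node A in parallel with R2.
R2 ‖ (R3+R4) = 12.43 kΩ.
First divider: V_A = V_in · 12.43/(5.54 + 12.43) = 13.77 mV.
Stage 2 is unloaded, so V_B = V_A · R4/(R3+R4) = 13.77 × 6.76/17.16 = 5.423 mV.

V_B ≈ 5.42 mV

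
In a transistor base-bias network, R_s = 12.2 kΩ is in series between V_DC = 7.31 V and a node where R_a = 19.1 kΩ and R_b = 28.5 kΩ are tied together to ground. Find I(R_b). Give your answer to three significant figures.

I ≈ 0.124 mA

Equivalent of the parallel group: R_p = 11.44 kΩ.
V_A by voltage divider: V_A = 7.31 × 11.44/(12.2 + 11.44) = 3.537 V.
Branch current I = V_A/R_b = 3.537/28.5 = 0.1241 mA.
(Equivalently: I_total = 0.3093 mA, then current-divider fraction G_k/ΣG = 0.4013.)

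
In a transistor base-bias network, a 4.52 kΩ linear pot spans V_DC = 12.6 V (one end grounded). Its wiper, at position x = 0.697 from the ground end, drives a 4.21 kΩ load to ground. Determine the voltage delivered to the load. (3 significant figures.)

V_out ≈ 7.16 V

Lower segment x·R_p = 3.150 kΩ; upper segment (1−x)·R_p = 1.370 kΩ.
R_L loads the lower segment: effective lower R = 1.802 kΩ.
V_out = 12.6 × 1.802/(1.370 + 1.802) = 7.159 V.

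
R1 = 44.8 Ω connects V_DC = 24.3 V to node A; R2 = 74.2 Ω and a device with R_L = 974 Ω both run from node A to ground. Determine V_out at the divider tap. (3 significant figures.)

V_out ≈ 14.7 V

First combine the lower leg with the load: R2 ‖ R_L = 68.95 Ω.
Then V_out = V_DC · R2'/(R1 + R2') = 24.3 × 68.95/113.7 = 14.73 V.
(Unloaded it would be 15.2 V; the load pulls it down.)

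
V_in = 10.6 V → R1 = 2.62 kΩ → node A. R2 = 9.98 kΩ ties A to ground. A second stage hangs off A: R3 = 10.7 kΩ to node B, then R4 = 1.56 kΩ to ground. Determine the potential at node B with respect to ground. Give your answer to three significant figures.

The second stage (R3 + R4 = 12.26 kΩ) loads node A in parallel with R2.
R2 ‖ (R3+R4) = 5.502 kΩ.
So V_A = 10.6 × 0.6774 = 7.180 V.
V_B = V_A × 0.1272 = 0.9137 V.

V_B ≈ 0.914 V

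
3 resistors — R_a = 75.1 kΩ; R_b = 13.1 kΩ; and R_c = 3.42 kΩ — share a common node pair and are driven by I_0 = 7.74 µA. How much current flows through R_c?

I ≈ 5.92 µA

ΣG = 1/75.1 + 1/13.1 + 1/3.42 = 0.3820.
R_c takes the fraction G_k/ΣG = 0.2924/0.3820 = 0.7653, so I = 7.74 × 0.7653 = 5.924 µA.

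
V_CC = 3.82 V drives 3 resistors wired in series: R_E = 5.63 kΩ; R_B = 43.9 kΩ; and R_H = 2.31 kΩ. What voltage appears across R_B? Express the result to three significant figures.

Total series resistance ΣR = 5.63 + 43.9 + 2.31 = 51.84 kΩ.
Voltage divider: V = V_CC · (43.90 / 51.84) = 3.82 × 0.8468 = 3.235 V.

V ≈ 3.23 V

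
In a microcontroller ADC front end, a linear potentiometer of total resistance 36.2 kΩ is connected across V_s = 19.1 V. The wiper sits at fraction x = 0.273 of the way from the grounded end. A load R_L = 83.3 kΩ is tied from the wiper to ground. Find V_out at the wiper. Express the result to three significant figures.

V_out ≈ 4.80 V

Lower segment x·R_p = 9.883 kΩ; upper segment (1−x)·R_p = 26.32 kΩ.
R_L loads the lower segment: effective lower R = 8.834 kΩ.
V_out = 19.1 × 8.834/(26.32 + 8.834) = 4.800 V.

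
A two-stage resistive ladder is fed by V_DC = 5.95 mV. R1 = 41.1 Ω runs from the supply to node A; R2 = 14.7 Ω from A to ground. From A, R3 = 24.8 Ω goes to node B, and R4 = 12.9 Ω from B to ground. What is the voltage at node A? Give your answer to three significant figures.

V_A ≈ 1.22 mV

Node A sees R2 in parallel with the series input of stage 2, R3 + R4 = 37.70 Ω.
R2 ‖ (R3+R4) = 10.58 Ω.
So V_A = 5.95 × 0.2047 = 1.218 mV.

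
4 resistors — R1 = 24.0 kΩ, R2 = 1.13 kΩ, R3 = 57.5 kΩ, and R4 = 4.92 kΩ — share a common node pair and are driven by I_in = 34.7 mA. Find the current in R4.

I ≈ 6.15 mA

Conductances: ΣG = 1/24.0 + 1/1.13 + 1/57.5 + 1/4.92 = 1.147 (1/kΩ).
By the current-divider rule, I = I_in · G_k/ΣG = 34.7 × 0.1772 = 6.148 mA.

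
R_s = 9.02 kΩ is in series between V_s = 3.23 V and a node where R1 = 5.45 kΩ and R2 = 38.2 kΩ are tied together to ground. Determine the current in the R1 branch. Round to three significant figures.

I ≈ 0.205 mA

Equivalent of the parallel group: R_p = 4.770 kΩ.
Node voltage V_A = V_s · R_p/(R_s + R_p) = 3.23 × 0.3459 = 1.117 V.
I(R1) = V_A / R1 = 1.117/5.45 = 0.2050 mA.
(Check via current divider: I_total = 0.2342 mA; share G_k/ΣG = 0.8751 → same result.)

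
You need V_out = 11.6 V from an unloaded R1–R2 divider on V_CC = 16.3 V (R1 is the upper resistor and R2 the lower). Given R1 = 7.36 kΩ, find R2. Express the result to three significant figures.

R2 ≈ 18.2 kΩ

Required fraction k = V_out/V_CC = 0.7117.
R2 = R1 · 0.7117/(1 − 0.7117) = 18.17 kΩ.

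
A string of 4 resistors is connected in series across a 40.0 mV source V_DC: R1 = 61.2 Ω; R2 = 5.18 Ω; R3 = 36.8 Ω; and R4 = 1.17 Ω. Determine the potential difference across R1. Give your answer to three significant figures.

V ≈ 23.5 mV

ΣR = 61.2 + 5.18 + 36.8 + 1.17 = 104.3 Ω.
Voltage divider: V = V_DC · (61.20 / 104.3) = 40.0 × 0.5865 = 23.46 mV.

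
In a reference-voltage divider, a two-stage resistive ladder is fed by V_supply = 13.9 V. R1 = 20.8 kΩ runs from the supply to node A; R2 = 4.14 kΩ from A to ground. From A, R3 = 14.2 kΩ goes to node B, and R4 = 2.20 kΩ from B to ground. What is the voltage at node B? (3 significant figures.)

V_B ≈ 0.256 V

Node A sees R2 in parallel with the series input of stage 2, R3 + R4 = 16.40 kΩ.
R2 ‖ (R3+R4) = 3.306 kΩ.
So V_A = 13.9 × 0.1371 = 1.906 V.
V_B = V_A × 0.1341 = 0.2557 V.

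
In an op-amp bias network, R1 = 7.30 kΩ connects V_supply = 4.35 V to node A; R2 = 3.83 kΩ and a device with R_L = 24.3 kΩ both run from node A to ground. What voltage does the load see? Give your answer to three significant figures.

V_out ≈ 1.36 V

The load sits in parallel with R2, giving an effective lower resistance R2' = R2·R_L/(R2+R_L) = 3.309 kΩ.
Now apply the divider: V_out = 4.35 × 0.3119 = 1.357 V.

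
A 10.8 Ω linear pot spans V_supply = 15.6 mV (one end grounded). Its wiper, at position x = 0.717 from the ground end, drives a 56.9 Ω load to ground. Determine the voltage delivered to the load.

Lower segment x·R_p = 7.744 Ω; upper segment (1−x)·R_p = 3.056 Ω.
R_L loads the lower segment: effective lower R = 6.816 Ω.
Then V_out = V_supply · 6.816/(3.056 + 6.816) = 10.77 mV.

V_out ≈ 10.8 mV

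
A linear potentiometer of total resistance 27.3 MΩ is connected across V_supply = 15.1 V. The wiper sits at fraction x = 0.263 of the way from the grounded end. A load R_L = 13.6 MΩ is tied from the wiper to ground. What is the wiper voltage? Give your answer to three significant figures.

The pot divides into 20.12 MΩ above the wiper and 7.180 MΩ below.
R_L loads the lower segment: effective lower R = 4.699 MΩ.
Loaded-divider output: V_out = 15.1 × 0.1893 = 2.859 V.

V_out ≈ 2.86 V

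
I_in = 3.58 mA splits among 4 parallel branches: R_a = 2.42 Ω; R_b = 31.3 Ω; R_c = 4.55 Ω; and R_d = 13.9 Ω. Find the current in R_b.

I ≈ 0.155 mA

ΣG = 1/2.42 + 1/31.3 + 1/4.55 + 1/13.9 = 0.7369.
By the current-divider rule, I = I_in · G_k/ΣG = 3.58 × 0.04336 = 0.1552 mA.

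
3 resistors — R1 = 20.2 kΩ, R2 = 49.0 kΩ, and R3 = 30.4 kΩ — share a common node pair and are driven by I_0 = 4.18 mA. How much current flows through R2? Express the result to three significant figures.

Conductances: ΣG = 1/20.2 + 1/49.0 + 1/30.4 = 0.1028 (1/kΩ).
Current divider: I(R2) = I_0 · G_k/ΣG = 4.18 × (0.02041/0.1028) = 4.18 × 0.1985 = 0.8298 mA.

I ≈ 0.830 mA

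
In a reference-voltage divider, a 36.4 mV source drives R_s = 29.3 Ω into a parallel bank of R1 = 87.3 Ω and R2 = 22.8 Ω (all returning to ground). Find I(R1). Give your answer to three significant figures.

Combine the parallel branches: R_p = (1/87.3 + 1/22.8)⁻¹ = 18.08 Ω.
Node voltage V_A = V_CC · R_p/(R_s + R_p) = 36.4 × 0.3816 = 13.89 mV.
I(R1) = V_A / R1 = 13.89/87.3 = 0.1591 mA.

I ≈ 0.159 mA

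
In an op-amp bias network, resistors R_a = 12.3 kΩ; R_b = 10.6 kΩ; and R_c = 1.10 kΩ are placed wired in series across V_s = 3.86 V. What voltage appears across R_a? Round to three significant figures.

V ≈ 1.98 V

ΣR = 12.3 + 10.6 + 1.10 = 24.00 kΩ.
By the voltage-divider rule, V = 3.86 × 12.30/24.00 = 1.978 V.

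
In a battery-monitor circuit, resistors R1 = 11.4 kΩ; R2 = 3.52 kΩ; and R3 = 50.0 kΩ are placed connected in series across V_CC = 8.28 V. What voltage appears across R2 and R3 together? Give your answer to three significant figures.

Total series resistance ΣR = 11.4 + 3.52 + 50.0 = 64.92 kΩ.
R_{R2..R3} = 3.52 + 50.0 = 53.52 kΩ.
By the voltage-divider rule, V = 8.28 × 53.52/64.92 = 6.826 V.

V ≈ 6.83 V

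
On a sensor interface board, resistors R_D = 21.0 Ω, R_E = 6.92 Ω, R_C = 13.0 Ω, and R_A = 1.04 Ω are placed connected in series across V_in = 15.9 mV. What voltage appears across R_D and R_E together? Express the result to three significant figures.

V ≈ 10.6 mV

Series total: ΣR = 21.0 + 6.92 + 13.0 + 1.04 = 41.96 Ω.
R_{R_D..R_E} = 21.0 + 6.92 = 27.92 Ω.
V = V_in · R/ΣR = 15.9 × 0.6654 = 10.58 mV.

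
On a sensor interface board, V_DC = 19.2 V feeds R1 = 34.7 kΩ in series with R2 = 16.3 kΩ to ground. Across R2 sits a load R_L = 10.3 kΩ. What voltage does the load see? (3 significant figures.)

V_out ≈ 2.95 V

First combine the lower leg with the load: R2 ‖ R_L = 6.312 kΩ.
Voltage divider with the loaded lower leg: V_out = 19.2 × 6.312/(34.7 + 6.312) = 19.2 × 0.1539 = 2.955 V.
(Unloaded it would be 6.14 V; the load pulls it down.)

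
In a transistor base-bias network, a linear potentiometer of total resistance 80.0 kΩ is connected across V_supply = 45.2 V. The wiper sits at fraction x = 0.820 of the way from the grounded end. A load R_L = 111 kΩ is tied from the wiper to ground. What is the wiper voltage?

Lower segment x·R_p = 65.60 kΩ; upper segment (1−x)·R_p = 14.40 kΩ.
Lower segment in parallel with the load: 65.60 ‖ 111 = 41.23 kΩ.
V_out = 45.2 × 41.23/(14.40 + 41.23) = 33.50 V.
(Unloaded: V_out = x·V_supply = 37.1 V.)

V_out ≈ 33.5 V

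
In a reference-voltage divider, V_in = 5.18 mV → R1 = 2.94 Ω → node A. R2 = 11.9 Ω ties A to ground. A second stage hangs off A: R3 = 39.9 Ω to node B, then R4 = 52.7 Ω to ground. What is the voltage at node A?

Looking into the second stage from A: R3 + R4 = 92.60 Ω appears in parallel with R2.
Effective lower resistance at A: R2 ‖ 92.60 = 10.54 Ω.
V_A = 5.18 × 10.54/(2.94 + 10.54) = 4.051 mV.

V_A ≈ 4.05 mV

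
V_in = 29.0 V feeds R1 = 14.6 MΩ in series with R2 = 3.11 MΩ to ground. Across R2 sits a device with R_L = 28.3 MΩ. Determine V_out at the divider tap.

R2 ‖ R_L = (3.11 × 28.3)/(3.11 + 28.3) = 2.802 MΩ.
Then V_out = V_in · R2'/(R1 + R2') = 29.0 × 2.802/17.40 = 4.670 V.

V_out ≈ 4.67 V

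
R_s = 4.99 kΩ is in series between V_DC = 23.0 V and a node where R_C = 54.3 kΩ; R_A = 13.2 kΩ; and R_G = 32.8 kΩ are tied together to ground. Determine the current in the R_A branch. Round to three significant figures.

Equivalent of the parallel group: R_p = 8.022 kΩ.
V_A = 23.0 × 8.022/13.01 = 14.18 V.
I(R_A) = V_A / R_A = 14.18/13.2 = 1.074 mA.
(Check via current divider: I_total = 1.768 mA; share G_k/ΣG = 0.6077 → same result.)

I ≈ 1.07 mA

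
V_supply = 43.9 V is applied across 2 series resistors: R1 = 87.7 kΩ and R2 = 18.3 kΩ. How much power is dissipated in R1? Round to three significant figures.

The common current is I = 43.9/106.0 = 0.4142 mA.
P = I²R = 0.1715 × 87.7 = 15.04 mW.

P ≈ 15.0 mW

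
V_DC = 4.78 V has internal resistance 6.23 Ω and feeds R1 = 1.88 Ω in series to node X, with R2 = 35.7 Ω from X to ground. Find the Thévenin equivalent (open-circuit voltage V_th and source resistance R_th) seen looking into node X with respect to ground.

V_th ≈ 3.90 V, R_th ≈ 6.61 Ω

R1' = 6.23 + 1.88 = 8.110 Ω (source resistance + R1).
V_th is the unloaded tap voltage: V_DC · R2/(R1'+R2) = 4.78 × 0.8149 = 3.895 V.
Looking into X with the source shorted: R_th = R1'·R2/(R1'+R2) = 8.110 × 35.7/43.81 = 6.609 Ω.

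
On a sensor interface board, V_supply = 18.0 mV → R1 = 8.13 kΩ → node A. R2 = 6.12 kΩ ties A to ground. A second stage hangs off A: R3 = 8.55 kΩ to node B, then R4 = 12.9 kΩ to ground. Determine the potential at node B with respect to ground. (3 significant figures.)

Looking into the second stage from A: R3 + R4 = 21.45 kΩ appears in parallel with R2.
Effective lower resistance at A: R2 ‖ 21.45 = 4.761 kΩ.
So V_A = 18.0 × 0.3694 = 6.648 mV.
V_B = V_A × 0.6014 = 3.998 mV.

V_B ≈ 4.00 mV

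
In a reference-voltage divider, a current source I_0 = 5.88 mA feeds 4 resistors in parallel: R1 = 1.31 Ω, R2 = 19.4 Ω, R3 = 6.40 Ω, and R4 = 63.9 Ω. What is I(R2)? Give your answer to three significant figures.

I ≈ 0.307 mA

Total conductance ΣG = 1/1.31 + 1/19.4 + 1/6.40 + 1/63.9 = 0.9868 (units of 1/Ω).
Current divider: I(R2) = I_0 · G_k/ΣG = 5.88 × (0.05155/0.9868) = 5.88 × 0.05224 = 0.3071 mA.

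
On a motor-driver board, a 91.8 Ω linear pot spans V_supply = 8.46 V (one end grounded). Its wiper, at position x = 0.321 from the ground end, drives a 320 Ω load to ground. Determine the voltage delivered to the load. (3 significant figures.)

Split the track: R_lower = x·R_p = 29.47 Ω, R_upper = (1−x)·R_p = 62.33 Ω.
R_L loads the lower segment: effective lower R = 26.98 Ω.
Loaded-divider output: V_out = 8.46 × 0.3021 = 2.556 V.

V_out ≈ 2.56 V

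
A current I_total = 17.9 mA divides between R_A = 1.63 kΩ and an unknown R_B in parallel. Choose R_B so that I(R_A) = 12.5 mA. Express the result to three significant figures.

R_B ≈ 3.77 kΩ

The fraction through R_A equals R_B/(R_A+R_B).
With f = 0.6983, R_B = R_A · f/(1−f) = 1.63 × 2.315 = 3.773 kΩ.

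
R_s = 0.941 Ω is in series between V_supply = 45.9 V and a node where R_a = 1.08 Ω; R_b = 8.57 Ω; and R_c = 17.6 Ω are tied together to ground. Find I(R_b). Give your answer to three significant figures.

Parallel bank: R_p = 1/(1/1.08 + 1/8.57 + 1/17.6) = 0.9096 Ω.
Node voltage V_A = V_supply · R_p/(R_s + R_p) = 45.9 × 0.4915 = 22.56 V.
Branch current I = V_A/R_b = 22.56/8.57 = 2.632 A.

I ≈ 2.63 A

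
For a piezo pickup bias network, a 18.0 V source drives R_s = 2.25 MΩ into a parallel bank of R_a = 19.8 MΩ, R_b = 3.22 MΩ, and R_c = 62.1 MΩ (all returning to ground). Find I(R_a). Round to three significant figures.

I ≈ 0.492 µA

Equivalent of the parallel group: R_p = 2.651 MΩ.
Node voltage V_A = V_in · R_p/(R_s + R_p) = 18.0 × 0.5409 = 9.737 V.
I(R_a) = V_A / R_a = 9.737/19.8 = 0.4918 µA.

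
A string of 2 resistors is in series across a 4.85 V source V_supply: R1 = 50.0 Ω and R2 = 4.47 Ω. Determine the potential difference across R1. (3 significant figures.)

ΣR = 50.0 + 4.47 = 54.47 Ω.
By the voltage-divider rule, V = 4.85 × 50.00/54.47 = 4.452 V.

V ≈ 4.45 V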